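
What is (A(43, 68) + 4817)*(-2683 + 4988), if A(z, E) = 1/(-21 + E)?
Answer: 521852000/47 ≈ 1.1103e+7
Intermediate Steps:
(A(43, 68) + 4817)*(-2683 + 4988) = (1/(-21 + 68) + 4817)*(-2683 + 4988) = (1/47 + 4817)*2305 = (226400/47)*2305 = 521852000/47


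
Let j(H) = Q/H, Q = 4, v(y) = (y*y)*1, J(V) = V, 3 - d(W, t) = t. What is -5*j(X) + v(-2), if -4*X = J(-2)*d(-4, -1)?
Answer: -6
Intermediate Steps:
d(W, t) = 3 - t
v(y) = y² (v(y) = y²*1 = y²)
X = 2 (X = -(-1)*(3 - 1*(-1))/2 = -(-1)*(3 + 1)/2 = -(-1)*4/2 = -¼*(-8) = 2)
j(H) = 4/H
-5*j(X) + v(-2) = -20/2 + (-2)² = -20/2 + 4 = -5*2 + 4 = -10 + 4 = -6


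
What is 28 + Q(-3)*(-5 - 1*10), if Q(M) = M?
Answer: 73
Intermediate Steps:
28 + Q(-3)*(-5 - 1*10) = 28 - 3*(-5 - 1*10) = 28 - 3*(-5 - 10) = 28 - 3*(-15) = 28 + 45 = 73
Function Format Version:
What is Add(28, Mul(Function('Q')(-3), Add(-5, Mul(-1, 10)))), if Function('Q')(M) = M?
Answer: 73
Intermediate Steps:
Add(28, Mul(Function('Q')(-3), Add(-5, Mul(-1, 10)))) = Add(28, Mul(-3, Add(-5, Mul(-1, 10)))) = Add(28, Mul(-3, Add(-5, -10))) = Add(28, Mul(-3, -15)) = Add(28, 45) = 73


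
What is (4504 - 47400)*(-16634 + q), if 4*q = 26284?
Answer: 431662448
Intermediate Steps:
q = 6571 (q = (¼)*26284 = 6571)
(4504 - 47400)*(-16634 + q) = (4504 - 47400)*(-16634 + 6571) = -42896*(-10063) = 431662448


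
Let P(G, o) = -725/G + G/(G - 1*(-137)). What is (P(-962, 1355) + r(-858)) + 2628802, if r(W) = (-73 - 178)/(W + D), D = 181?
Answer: 1412459305504463/537301050 ≈ 2.6288e+6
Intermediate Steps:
P(G, o) = -725/G + G/(137 + G) (P(G, o) = -725/G + G/(G + 137) = -725/G + G/(137 + G))
r(W) = -251/(181 + W) (r(W) = (-73 - 178)/(W + 181) = -251/(181 + W))
(P(-962, 1355) + r(-858)) + 2628802 = ((-99325 + (-962)² - 725*(-962))/((-962)*(137 - 962)) - 251/(181 - 858)) + 2628802 = (-1/962*(-99325 + 925444 + 697450)/(-825) - 251/(-677)) + 2628802 = (-1/962*(-1/825)*1523569 - 251*(-1/677)) + 2628802 = (1523569/793650 + 251/677) + 2628802 = 1230662363/537301050 + 2628802 = 1412459305504463/537301050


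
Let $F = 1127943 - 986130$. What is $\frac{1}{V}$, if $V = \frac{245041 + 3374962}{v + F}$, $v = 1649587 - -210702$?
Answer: $\frac{2002102}{3620003} \approx 0.55307$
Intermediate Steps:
$F = 141813$
$v = 1860289$ ($v = 1649587 + 210702 = 1860289$)
$V = \frac{3620003}{2002102}$ ($V = \frac{245041 + 3374962}{1860289 + 141813} = \frac{3620003}{2002102} \approx 1.8081$)
$\frac{1}{V} = \frac{1}{\frac{3620003}{2002102}} = \frac{2002102}{3620003}$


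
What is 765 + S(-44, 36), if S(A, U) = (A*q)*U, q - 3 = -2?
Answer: -819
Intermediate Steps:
q = 1 (q = 3 - 2 = 1)
S(A, U) = A*U (S(A, U) = (A*1)*U = A*U)
765 + S(-44, 36) = 765 - 44*36 = 765 - 1584 = -819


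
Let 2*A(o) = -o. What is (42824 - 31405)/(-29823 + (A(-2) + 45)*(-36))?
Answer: -11419/31479 ≈ -0.36275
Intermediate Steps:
A(o) = -o/2 (A(o) = (-o)/2 = -o/2)
(42824 - 31405)/(-29823 + (A(-2) + 45)*(-36)) = (42824 - 31405)/(-29823 + (-½*(-2) + 45)*(-36)) = 11419/(-29823 + (1 + 45)*(-36)) = 11419/(-29823 + 46*(-36)) = 11419/(-29823 - 1656) = 11419/(-31479) = 11419*(-1/31479) = -11419/31479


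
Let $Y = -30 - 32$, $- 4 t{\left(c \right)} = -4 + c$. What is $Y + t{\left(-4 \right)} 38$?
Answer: $14$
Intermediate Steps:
$t{\left(c \right)} = 1 - \frac{c}{4}$ ($t{\left(c \right)} = - \frac{-4 + c}{4} = 1 - \frac{c}{4}$)
$Y = -62$ ($Y = -30 - 32 = -62$)
$Y + t{\left(-4 \right)} 38 = -62 + \left(1 - -1\right) 38 = -62 + \left(1 + 1\right) 38 = -62 + 2 \cdot 38 = -62 + 76 = 14$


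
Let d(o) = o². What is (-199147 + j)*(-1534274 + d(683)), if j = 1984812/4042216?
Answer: 214889917334214475/1010554 ≈ 2.1265e+11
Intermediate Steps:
j = 496203/1010554 (j = 1984812*(1/4042216) = 496203/1010554 ≈ 0.49102)
(-199147 + j)*(-1534274 + d(683)) = (-199147 + 496203/1010554)*(-1534274 + 683²) = -201248301235*(-1534274 + 466489)/1010554 = -201248301235/1010554*(-1067785) = 214889917334214475/1010554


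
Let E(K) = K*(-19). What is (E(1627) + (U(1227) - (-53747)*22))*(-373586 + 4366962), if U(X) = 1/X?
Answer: 5642305914640768/1227 ≈ 4.5985e+12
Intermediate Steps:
E(K) = -19*K
(E(1627) + (U(1227) - (-53747)*22))*(-373586 + 4366962) = (-19*1627 + (1/1227 - (-53747)*22))*(-373586 + 4366962) = (-30913 + (1/1227 - 1*(-1182434)))*3993376 = (-30913 + (1/1227 + 1182434))*3993376 = (-30913 + 1450846519/1227)*3993376 = (1412916268/1227)*3993376 = 5642305914640768/1227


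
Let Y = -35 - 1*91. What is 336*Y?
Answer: -42336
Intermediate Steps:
Y = -126 (Y = -35 - 91 = -126)
336*Y = 336*(-126) = -42336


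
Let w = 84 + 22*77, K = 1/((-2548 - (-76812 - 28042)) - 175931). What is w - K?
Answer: 130905251/73625 ≈ 1778.0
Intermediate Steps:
K = -1/73625 (K = 1/((-2548 - 1*(-104854)) - 175931) = 1/((-2548 + 104854) - 175931) = 1/(102306 - 175931) = 1/(-73625) = -1/73625 ≈ -1.3582e-5)
w = 1778 (w = 84 + 1694 = 1778)
w - K = 1778 - 1*(-1/73625) = 1778 + 1/73625 = 130905251/73625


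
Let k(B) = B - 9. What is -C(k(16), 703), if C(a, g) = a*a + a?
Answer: -56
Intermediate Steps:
k(B) = -9 + B
C(a, g) = a + a**2 (C(a, g) = a**2 + a = a + a**2)
-C(k(16), 703) = -(-9 + 16)*(1 + (-9 + 16)) = -7*(1 + 7) = -7*8 = -1*56 = -56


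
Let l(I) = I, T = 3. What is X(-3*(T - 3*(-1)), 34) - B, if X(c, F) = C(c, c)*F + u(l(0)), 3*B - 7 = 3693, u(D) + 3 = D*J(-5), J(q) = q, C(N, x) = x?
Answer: -5545/3 ≈ -1848.3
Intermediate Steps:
u(D) = -3 - 5*D (u(D) = -3 + D*(-5) = -3 - 5*D)
B = 3700/3 (B = 7/3 + (⅓)*3693 = 7/3 + 1231 = 3700/3 ≈ 1233.3)
X(c, F) = -3 + F*c (X(c, F) = c*F + (-3 - 5*0) = F*c + (-3 + 0) = F*c - 3 = -3 + F*c)
X(-3*(T - 3*(-1)), 34) - B = (-3 + 34*(-3*(3 - 3*(-1)))) - 1*3700/3 = (-3 + 34*(-3*(3 + 3))) - 3700/3 = (-3 + 34*(-3*6)) - 3700/3 = (-3 + 34*(-18)) - 3700/3 = (-3 - 612) - 3700/3 = -615 - 3700/3 = -5545/3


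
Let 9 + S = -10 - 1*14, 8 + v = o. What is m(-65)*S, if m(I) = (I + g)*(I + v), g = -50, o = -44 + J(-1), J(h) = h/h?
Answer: -440220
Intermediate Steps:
J(h) = 1
o = -43 (o = -44 + 1 = -43)
v = -51 (v = -8 - 43 = -51)
m(I) = (-51 + I)*(-50 + I) (m(I) = (I - 50)*(I - 51) = (-50 + I)*(-51 + I) = (-51 + I)*(-50 + I))
S = -33 (S = -9 + (-10 - 1*14) = -9 + (-10 - 14) = -9 - 24 = -33)
m(-65)*S = (2550 + (-65)² - 101*(-65))*(-33) = (2550 + 4225 + 6565)*(-33) = 13340*(-33) = -440220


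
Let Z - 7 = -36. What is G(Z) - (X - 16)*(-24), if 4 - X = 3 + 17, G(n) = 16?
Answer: -752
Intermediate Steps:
Z = -29 (Z = 7 - 36 = -29)
X = -16 (X = 4 - (3 + 17) = 4 - 1*20 = 4 - 20 = -16)
G(Z) - (X - 16)*(-24) = 16 - (-16 - 16)*(-24) = 16 - (-32)*(-24) = 16 - 1*768 = 16 - 768 = -752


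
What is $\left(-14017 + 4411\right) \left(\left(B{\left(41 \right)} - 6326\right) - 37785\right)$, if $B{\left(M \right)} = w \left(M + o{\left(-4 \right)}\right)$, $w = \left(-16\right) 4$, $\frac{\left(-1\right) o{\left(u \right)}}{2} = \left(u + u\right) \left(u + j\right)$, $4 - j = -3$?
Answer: $478446042$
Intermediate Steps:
$j = 7$ ($j = 4 - -3 = 4 + 3 = 7$)
$o{\left(u \right)} = - 4 u \left(7 + u\right)$ ($o{\left(u \right)} = - 2 \left(u + u\right) \left(u + 7\right) = - 2 \cdot 2 u \left(7 + u\right) = - 4 u \left(7 + u\right)$)
$w = -64$
$B{\left(M \right)} = -3072 - 64 M$ ($B{\left(M \right)} = - 64 \left(M - - 16 \left(7 - 4\right)\right) = - 64 \left(M - \left(-16\right) 3\right) = - 64 \left(M + 48\right) = - 64 \left(48 + M\right) = -3072 - 64 M$)
$\left(-14017 + 4411\right) \left(\left(B{\left(41 \right)} - 6326\right) - 37785\right) = \left(-14017 + 4411\right) \left(\left(\left(-3072 - 2624\right) - 6326\right) - 37785\right) = - 9606 \left(\left(\left(-3072 - 2624\right) - 6326\right) - 37785\right) = - 9606 \left(\left(-5696 - 6326\right) - 37785\right) = - 9606 \left(-12022 - 37785\right) = \left(-9606\right) \left(-49807\right) = 478446042$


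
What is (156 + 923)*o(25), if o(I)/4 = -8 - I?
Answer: -142428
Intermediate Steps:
o(I) = -32 - 4*I (o(I) = 4*(-8 - I) = -32 - 4*I)
(156 + 923)*o(25) = (156 + 923)*(-32 - 4*25) = 1079*(-32 - 100) = 1079*(-132) = -142428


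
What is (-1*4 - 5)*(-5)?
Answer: 45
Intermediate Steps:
(-1*4 - 5)*(-5) = (-4 - 5)*(-5) = -9*(-5) = 45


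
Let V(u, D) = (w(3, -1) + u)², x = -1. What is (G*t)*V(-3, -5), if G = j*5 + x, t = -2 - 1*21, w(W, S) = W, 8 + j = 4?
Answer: 0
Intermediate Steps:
j = -4 (j = -8 + 4 = -4)
V(u, D) = (3 + u)²
t = -23 (t = -2 - 21 = -23)
G = -21 (G = -4*5 - 1 = -20 - 1 = -21)
(G*t)*V(-3, -5) = (-21*(-23))*(3 - 3)² = 483*0² = 483*0 = 0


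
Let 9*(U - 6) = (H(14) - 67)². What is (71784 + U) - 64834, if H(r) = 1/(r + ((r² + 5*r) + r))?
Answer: 5799211153/777924 ≈ 7454.7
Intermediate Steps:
H(r) = 1/(r² + 7*r) (H(r) = 1/(r + (r² + 6*r)) = 1/(r² + 7*r))
U = 392639353/777924 (U = 6 + (1/(14*(7 + 14)) - 67)²/9 = 6 + ((1/14)/21 - 67)²/9 = 6 + ((1/14)*(1/21) - 67)²/9 = 6 + (1/294 - 67)²/9 = 6 + (-19697/294)²/9 = 6 + (⅑)*(387971809/86436) = 6 + 387971809/777924 = 392639353/777924 ≈ 504.73)
(71784 + U) - 64834 = (71784 + 392639353/777924) - 64834 = 56235135769/777924 - 64834 = 5799211153/777924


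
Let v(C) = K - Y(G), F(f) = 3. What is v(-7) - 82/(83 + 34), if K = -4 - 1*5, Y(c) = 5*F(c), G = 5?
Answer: -2890/117 ≈ -24.701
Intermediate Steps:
Y(c) = 15 (Y(c) = 5*3 = 15)
K = -9 (K = -4 - 5 = -9)
v(C) = -24 (v(C) = -9 - 1*15 = -9 - 15 = -24)
v(-7) - 82/(83 + 34) = -24 - 82/(83 + 34) = -24 - 82/117 = -2890/117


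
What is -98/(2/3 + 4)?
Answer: -21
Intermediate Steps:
-98/(2/3 + 4) = -98/((⅓)*2 + 4) = -98/(⅔ + 4) = -98/14/3 = -98*3/14 = -21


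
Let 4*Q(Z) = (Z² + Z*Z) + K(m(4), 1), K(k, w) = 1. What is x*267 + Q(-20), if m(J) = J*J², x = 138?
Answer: 148185/4 ≈ 37046.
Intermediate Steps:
m(J) = J³
Q(Z) = ¼ + Z²/2 (Q(Z) = ((Z² + Z*Z) + 1)/4 = ((Z² + Z²) + 1)/4 = (2*Z² + 1)/4 = (1 + 2*Z²)/4 = ¼ + Z²/2)
x*267 + Q(-20) = 138*267 + (¼ + (½)*(-20)²) = 36846 + (¼ + (½)*400) = 36846 + (¼ + 200) = 36846 + 801/4 = 148185/4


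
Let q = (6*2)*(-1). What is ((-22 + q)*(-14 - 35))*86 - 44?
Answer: 143232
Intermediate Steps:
q = -12 (q = 12*(-1) = -12)
((-22 + q)*(-14 - 35))*86 - 44 = ((-22 - 12)*(-14 - 35))*86 - 44 = -34*(-49)*86 - 44 = 1666*86 - 44 = 143276 - 44 = 143232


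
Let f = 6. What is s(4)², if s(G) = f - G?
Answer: 4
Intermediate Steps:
s(G) = 6 - G
s(4)² = (6 - 1*4)² = (6 - 4)² = 2² = 4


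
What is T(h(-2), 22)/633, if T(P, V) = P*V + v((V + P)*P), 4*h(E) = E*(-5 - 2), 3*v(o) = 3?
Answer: 26/211 ≈ 0.12322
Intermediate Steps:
v(o) = 1 (v(o) = (1/3)*3 = 1)
h(E) = -7*E/4 (h(E) = (E*(-5 - 2))/4 = (E*(-7))/4 = (-7*E)/4 = -7*E/4)
T(P, V) = 1 + P*V (T(P, V) = P*V + 1 = 1 + P*V)
T(h(-2), 22)/633 = (1 - 7/4*(-2)*22)/633 = (1 + (7/2)*22)*(1/633) = (1 + 77)*(1/633) = 78*(1/633) = 26/211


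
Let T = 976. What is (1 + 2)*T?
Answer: 2928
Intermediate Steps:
(1 + 2)*T = (1 + 2)*976 = 3*976 = 2928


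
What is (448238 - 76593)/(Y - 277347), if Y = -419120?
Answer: -371645/696467 ≈ -0.53362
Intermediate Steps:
(448238 - 76593)/(Y - 277347) = (448238 - 76593)/(-419120 - 277347) = 371645/(-696467) = 371645*(-1/696467) = -371645/696467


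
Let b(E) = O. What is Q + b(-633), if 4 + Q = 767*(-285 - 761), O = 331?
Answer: -801955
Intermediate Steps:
Q = -802286 (Q = -4 + 767*(-285 - 761) = -4 + 767*(-1046) = -4 - 802282 = -802286)
b(E) = 331
Q + b(-633) = -802286 + 331 = -801955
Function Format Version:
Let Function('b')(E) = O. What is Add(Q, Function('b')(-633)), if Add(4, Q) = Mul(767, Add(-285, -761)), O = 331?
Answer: -801955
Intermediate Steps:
Q = -802286 (Q = Add(-4, Mul(767, Add(-285, -761))) = Add(-4, Mul(767, -1046)) = Add(-4, -802282) = -802286)
Function('b')(E) = 331
Add(Q, Function('b')(-633)) = Add(-802286, 331) = -801955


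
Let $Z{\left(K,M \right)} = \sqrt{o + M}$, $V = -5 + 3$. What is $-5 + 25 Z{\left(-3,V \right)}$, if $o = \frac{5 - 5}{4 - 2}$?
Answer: $-5 + 25 i \sqrt{2} \approx -5.0 + 35.355 i$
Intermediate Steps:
$o = 0$ ($o = \frac{0}{2} = 0 \cdot \frac{1}{2} = 0$)
$V = -2$
$Z{\left(K,M \right)} = \sqrt{M}$ ($Z{\left(K,M \right)} = \sqrt{0 + M} = \sqrt{M}$)
$-5 + 25 Z{\left(-3,V \right)} = -5 + 25 \sqrt{-2} = -5 + 25 i \sqrt{2}$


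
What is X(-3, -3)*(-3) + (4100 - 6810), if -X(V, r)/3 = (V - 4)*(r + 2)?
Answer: -2647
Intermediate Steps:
X(V, r) = -3*(-4 + V)*(2 + r) (X(V, r) = -3*(V - 4)*(r + 2) = -3*(-4 + V)*(2 + r))
X(-3, -3)*(-3) + (4100 - 6810) = (24 - 6*(-3) + 12*(-3) - 3*(-3)*(-3))*(-3) + (4100 - 6810) = (24 + 18 - 36 - 27)*(-3) - 2710 = -21*(-3) - 2710 = 63 - 2710 = -2647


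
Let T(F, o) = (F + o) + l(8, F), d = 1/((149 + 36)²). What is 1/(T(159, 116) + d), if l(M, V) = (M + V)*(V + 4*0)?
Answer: 34225/918188301 ≈ 3.7274e-5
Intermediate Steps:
d = 1/34225 (d = 1/(185²) = 1/34225 ≈ 2.9218e-5)
l(M, V) = V*(M + V) (l(M, V) = (M + V)*(V + 0) = (M + V)*V = V*(M + V))
T(F, o) = F + o + F*(8 + F) (T(F, o) = (F + o) + F*(8 + F) = F + o + F*(8 + F))
1/(T(159, 116) + d) = 1/((159 + 116 + 159*(8 + 159)) + 1/34225) = 1/((159 + 116 + 159*167) + 1/34225) = 1/((159 + 116 + 26553) + 1/34225) = 1/(26828 + 1/34225) = 1/(918188301/34225) = 34225/918188301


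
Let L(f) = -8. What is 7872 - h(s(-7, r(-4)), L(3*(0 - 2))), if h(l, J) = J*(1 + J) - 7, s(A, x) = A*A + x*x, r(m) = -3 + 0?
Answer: 7823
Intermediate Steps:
r(m) = -3
s(A, x) = A**2 + x**2
h(l, J) = -7 + J*(1 + J)
7872 - h(s(-7, r(-4)), L(3*(0 - 2))) = 7872 - (-7 - 8 + (-8)**2) = 7872 - (-7 - 8 + 64) = 7872 - 1*49 = 7872 - 49 = 7823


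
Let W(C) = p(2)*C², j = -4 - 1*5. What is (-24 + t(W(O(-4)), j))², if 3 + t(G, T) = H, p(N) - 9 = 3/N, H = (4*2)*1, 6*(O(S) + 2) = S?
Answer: 361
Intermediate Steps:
j = -9 (j = -4 - 5 = -9)
O(S) = -2 + S/6
H = 8 (H = 8*1 = 8)
p(N) = 9 + 3/N
W(C) = 21*C²/2 (W(C) = (9 + 3/2)*C² = 21*C²/2)
t(G, T) = 5 (t(G, T) = -3 + 8 = 5)
(-24 + t(W(O(-4)), j))² = (-24 + 5)² = (-19)² = 361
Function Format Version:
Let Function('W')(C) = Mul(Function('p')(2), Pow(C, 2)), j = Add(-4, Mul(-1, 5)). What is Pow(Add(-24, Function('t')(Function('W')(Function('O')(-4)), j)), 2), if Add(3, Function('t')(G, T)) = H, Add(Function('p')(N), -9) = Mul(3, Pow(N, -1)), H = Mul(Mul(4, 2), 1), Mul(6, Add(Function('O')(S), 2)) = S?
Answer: 361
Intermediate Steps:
j = -9 (j = Add(-4, -5) = -9)
Function('O')(S) = Add(-2, Mul(Rational(1, 6), S))
H = 8 (H = Mul(8, 1) = 8)
Function('p')(N) = Add(9, Mul(3, Pow(N, -1)))
Function('W')(C) = Mul(Rational(21, 2), Pow(C, 2)) (Function('W')(C) = Mul(Add(9, Mul(3, Pow(2, -1))), Pow(C, 2)) = Mul(Add(9, Mul(3, Rational(1, 2))), Pow(C, 2)) = Mul(Add(9, Rational(3, 2)), Pow(C, 2)) = Mul(Rational(21, 2), Pow(C, 2)))
Function('t')(G, T) = 5 (Function('t')(G, T) = Add(-3, 8) = 5)
Pow(Add(-24, Function('t')(Function('W')(Function('O')(-4)), j)), 2) = Pow(Add(-24, 5), 2) = Pow(-19, 2) = 361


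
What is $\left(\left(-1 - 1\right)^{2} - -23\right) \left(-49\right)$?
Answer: $-1323$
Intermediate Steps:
$\left(\left(-1 - 1\right)^{2} - -23\right) \left(-49\right) = \left(\left(-2\right)^{2} + 23\right) \left(-49\right) = \left(4 + 23\right) \left(-49\right) = 27 \left(-49\right) = -1323$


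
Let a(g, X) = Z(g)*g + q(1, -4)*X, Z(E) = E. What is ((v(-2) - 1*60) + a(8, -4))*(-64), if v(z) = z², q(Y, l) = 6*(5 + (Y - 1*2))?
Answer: 5632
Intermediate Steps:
q(Y, l) = 18 + 6*Y (q(Y, l) = 6*(5 + (Y - 2)) = 6*(5 + (-2 + Y)) = 6*(3 + Y) = 18 + 6*Y)
a(g, X) = g² + 24*X (a(g, X) = g*g + (18 + 6*1)*X = g² + (18 + 6)*X = g² + 24*X)
((v(-2) - 1*60) + a(8, -4))*(-64) = (((-2)² - 1*60) + (8² + 24*(-4)))*(-64) = ((4 - 60) + (64 - 96))*(-64) = (-56 - 32)*(-64) = -88*(-64) = 5632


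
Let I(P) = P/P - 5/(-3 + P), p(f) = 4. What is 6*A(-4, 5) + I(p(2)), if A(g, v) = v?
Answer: 26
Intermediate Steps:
I(P) = 1 - 5/(-3 + P)
6*A(-4, 5) + I(p(2)) = 6*5 + (-8 + 4)/(-3 + 4) = 30 - 4/1 = 30 + 1*(-4) = 30 - 4 = 26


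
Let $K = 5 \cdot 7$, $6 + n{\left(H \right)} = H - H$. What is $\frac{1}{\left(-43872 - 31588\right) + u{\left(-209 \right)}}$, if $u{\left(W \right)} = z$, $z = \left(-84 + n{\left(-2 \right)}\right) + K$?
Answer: $- \frac{1}{75515} \approx -1.3242 \cdot 10^{-5}$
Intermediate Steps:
$n{\left(H \right)} = -6$ ($n{\left(H \right)} = -6 + \left(H - H\right) = -6 + 0 = -6$)
$K = 35$
$z = -55$ ($z = \left(-84 - 6\right) + 35 = -90 + 35 = -55$)
$u{\left(W \right)} = -55$
$\frac{1}{\left(-43872 - 31588\right) + u{\left(-209 \right)}} = \frac{1}{\left(-43872 - 31588\right) - 55} = \frac{1}{-75460 - 55} = \frac{1}{-75515} = - \frac{1}{75515}$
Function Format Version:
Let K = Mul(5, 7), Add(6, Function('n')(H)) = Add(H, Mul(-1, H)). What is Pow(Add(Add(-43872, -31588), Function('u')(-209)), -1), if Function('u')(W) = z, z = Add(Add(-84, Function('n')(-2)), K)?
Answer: Rational(-1, 75515) ≈ -1.3242e-5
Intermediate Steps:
Function('n')(H) = -6 (Function('n')(H) = Add(-6, Add(H, Mul(-1, H))) = Add(-6, 0) = -6)
K = 35
z = -55 (z = Add(Add(-84, -6), 35) = Add(-90, 35) = -55)
Function('u')(W) = -55
Pow(Add(Add(-43872, -31588), Function('u')(-209)), -1) = Pow(Add(Add(-43872, -31588), -55), -1) = Pow(Add(-75460, -55), -1) = Pow(-75515, -1) = Rational(-1, 75515)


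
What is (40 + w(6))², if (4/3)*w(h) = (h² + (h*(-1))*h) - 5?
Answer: 21025/16 ≈ 1314.1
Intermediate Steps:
w(h) = -15/4 (w(h) = 3*((h² + (h*(-1))*h) - 5)/4 = 3*((h² + (-h)*h) - 5)/4 = 3*((h² - h²) - 5)/4 = 3*(0 - 5)/4 = (¾)*(-5) = -15/4)
(40 + w(6))² = (40 - 15/4)² = (145/4)² = 21025/16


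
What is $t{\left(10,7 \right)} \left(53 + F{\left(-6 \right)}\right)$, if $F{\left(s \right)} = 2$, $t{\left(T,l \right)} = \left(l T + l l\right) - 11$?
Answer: $5940$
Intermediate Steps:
$t{\left(T,l \right)} = -11 + l^{2} + T l$ ($t{\left(T,l \right)} = \left(T l + l^{2}\right) - 11 = \left(l^{2} + T l\right) - 11 = -11 + l^{2} + T l$)
$t{\left(10,7 \right)} \left(53 + F{\left(-6 \right)}\right) = \left(-11 + 7^{2} + 10 \cdot 7\right) \left(53 + 2\right) = \left(-11 + 49 + 70\right) 55 = 108 \cdot 55 = 5940$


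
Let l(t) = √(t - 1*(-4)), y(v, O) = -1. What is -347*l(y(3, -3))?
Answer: -347*√3 ≈ -601.02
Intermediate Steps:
l(t) = √(4 + t) (l(t) = √(t + 4) = √(4 + t))
-347*l(y(3, -3)) = -347*√(4 - 1) = -347*√3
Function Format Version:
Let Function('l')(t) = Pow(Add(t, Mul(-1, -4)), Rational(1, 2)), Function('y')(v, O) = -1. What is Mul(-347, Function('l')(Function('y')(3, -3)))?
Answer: Mul(-347, Pow(3, Rational(1, 2))) ≈ -601.02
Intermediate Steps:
Function('l')(t) = Pow(Add(4, t), Rational(1, 2)) (Function('l')(t) = Pow(Add(t, 4), Rational(1, 2)) = Pow(Add(4, t), Rational(1, 2)))
Mul(-347, Function('l')(Function('y')(3, -3))) = Mul(-347, Pow(Add(4, -1), Rational(1, 2))) = Mul(-347, Pow(3, Rational(1, 2)))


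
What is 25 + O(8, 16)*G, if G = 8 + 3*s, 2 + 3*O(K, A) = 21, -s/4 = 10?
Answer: -2053/3 ≈ -684.33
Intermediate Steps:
s = -40 (s = -4*10 = -40)
O(K, A) = 19/3 (O(K, A) = -⅔ + (⅓)*21 = -⅔ + 7 = 19/3)
G = -112 (G = 8 + 3*(-40) = 8 - 120 = -112)
25 + O(8, 16)*G = 25 + (19/3)*(-112) = 25 - 2128/3 = -2053/3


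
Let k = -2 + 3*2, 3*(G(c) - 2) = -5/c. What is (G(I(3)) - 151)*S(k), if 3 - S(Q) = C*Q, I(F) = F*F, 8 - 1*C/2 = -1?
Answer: 92644/9 ≈ 10294.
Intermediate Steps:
C = 18 (C = 16 - 2*(-1) = 16 + 2 = 18)
I(F) = F²
G(c) = 2 - 5/(3*c) (G(c) = 2 + (-5/c)/3 = 2 - 5/(3*c))
k = 4 (k = -2 + 6 = 4)
S(Q) = 3 - 18*Q
(G(I(3)) - 151)*S(k) = ((2 - 5/(3*(3²))) - 151)*(3 - 18*4) = ((2 - 5/3/9) - 151)*(3 - 72) = ((2 - 5/3*⅑) - 151)*(-69) = ((2 - 5/27) - 151)*(-69) = (49/27 - 151)*(-69) = -4028/27*(-69) = 92644/9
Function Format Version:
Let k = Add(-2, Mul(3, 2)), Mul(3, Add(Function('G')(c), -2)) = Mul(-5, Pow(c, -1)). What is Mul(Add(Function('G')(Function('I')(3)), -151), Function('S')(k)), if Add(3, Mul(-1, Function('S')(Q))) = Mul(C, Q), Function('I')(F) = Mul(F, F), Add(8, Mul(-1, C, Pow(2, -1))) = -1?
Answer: Rational(92644, 9) ≈ 10294.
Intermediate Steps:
C = 18 (C = Add(16, Mul(-2, -1)) = Add(16, 2) = 18)
Function('I')(F) = Pow(F, 2)
Function('G')(c) = Add(2, Mul(Rational(-5, 3), Pow(c, -1))) (Function('G')(c) = Add(2, Mul(Rational(1, 3), Mul(-5, Pow(c, -1)))) = Add(2, Mul(Rational(-5, 3), Pow(c, -1))))
k = 4 (k = Add(-2, 6) = 4)
Function('S')(Q) = Add(3, Mul(-18, Q)) (Function('S')(Q) = Add(3, Mul(-1, Mul(18, Q))) = Add(3, Mul(-18, Q)))
Mul(Add(Function('G')(Function('I')(3)), -151), Function('S')(k)) = Mul(Add(Add(2, Mul(Rational(-5, 3), Pow(Pow(3, 2), -1))), -151), Add(3, Mul(-18, 4))) = Mul(Add(Add(2, Mul(Rational(-5, 3), Pow(9, -1))), -151), Add(3, -72)) = Mul(Add(Add(2, Mul(Rational(-5, 3), Rational(1, 9))), -151), -69) = Mul(Add(Add(2, Rational(-5, 27)), -151), -69) = Mul(Add(Rational(49, 27), -151), -69) = Mul(Rational(-4028, 27), -69) = Rational(92644, 9)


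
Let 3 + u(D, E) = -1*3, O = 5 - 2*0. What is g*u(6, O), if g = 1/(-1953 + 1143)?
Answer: 1/135 ≈ 0.0074074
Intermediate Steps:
O = 5 (O = 5 + 0 = 5)
u(D, E) = -6 (u(D, E) = -3 - 1*3 = -3 - 3 = -6)
g = -1/810 (g = 1/(-810) = -1/810 ≈ -0.0012346)
g*u(6, O) = -1/810*(-6) = 1/135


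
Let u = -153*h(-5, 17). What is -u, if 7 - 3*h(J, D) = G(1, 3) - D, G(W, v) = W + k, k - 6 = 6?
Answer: 561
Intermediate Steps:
k = 12 (k = 6 + 6 = 12)
G(W, v) = 12 + W (G(W, v) = W + 12 = 12 + W)
h(J, D) = -2 + D/3 (h(J, D) = 7/3 - ((12 + 1) - D)/3 = 7/3 - (13 - D)/3 = 7/3 + (-13/3 + D/3) = -2 + D/3)
u = -561 (u = -153*(-2 + (⅓)*17) = -153*(-2 + 17/3) = -153*11/3 = -561)
-u = -1*(-561) = 561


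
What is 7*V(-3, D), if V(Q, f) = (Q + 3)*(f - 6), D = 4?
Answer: 0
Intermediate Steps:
V(Q, f) = (-6 + f)*(3 + Q) (V(Q, f) = (3 + Q)*(-6 + f) = (-6 + f)*(3 + Q))
7*V(-3, D) = 7*(-18 - 6*(-3) + 3*4 - 3*4) = 7*(-18 + 18 + 12 - 12) = 7*0 = 0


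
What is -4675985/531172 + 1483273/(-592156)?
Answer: -222299103726/19658542927 ≈ -11.308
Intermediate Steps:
-4675985/531172 + 1483273/(-592156) = -4675985*1/531172 + 1483273*(-1/592156) = -4675985/531172 - 1483273/592156 = -222299103726/19658542927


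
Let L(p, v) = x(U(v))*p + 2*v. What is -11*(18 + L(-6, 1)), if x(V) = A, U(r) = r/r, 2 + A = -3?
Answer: -550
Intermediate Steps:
A = -5 (A = -2 - 3 = -5)
U(r) = 1
x(V) = -5
L(p, v) = -5*p + 2*v
-11*(18 + L(-6, 1)) = -11*(18 + (-5*(-6) + 2*1)) = -11*(18 + (30 + 2)) = -11*(18 + 32) = -11*50 = -550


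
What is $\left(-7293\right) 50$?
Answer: $-364650$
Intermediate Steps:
$\left(-7293\right) 50 = -364650$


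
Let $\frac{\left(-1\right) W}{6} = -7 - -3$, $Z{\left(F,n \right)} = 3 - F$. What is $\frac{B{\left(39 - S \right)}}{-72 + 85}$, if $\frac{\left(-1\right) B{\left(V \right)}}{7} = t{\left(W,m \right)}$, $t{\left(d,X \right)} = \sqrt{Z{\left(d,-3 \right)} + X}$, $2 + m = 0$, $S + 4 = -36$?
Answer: $- \frac{7 i \sqrt{23}}{13} \approx - 2.5824 i$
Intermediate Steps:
$S = -40$ ($S = -4 - 36 = -40$)
$m = -2$ ($m = -2 + 0 = -2$)
$W = 24$ ($W = - 6 \left(-7 - -3\right) = - 6 \left(-7 + 3\right) = \left(-6\right) \left(-4\right) = 24$)
$t{\left(d,X \right)} = \sqrt{3 + X - d}$ ($t{\left(d,X \right)} = \sqrt{\left(3 - d\right) + X} = \sqrt{3 + X - d}$)
$B{\left(V \right)} = - 7 i \sqrt{23}$ ($B{\left(V \right)} = - 7 \sqrt{3 - 2 - 24} = - 7 \sqrt{-23} = - 7 i \sqrt{23}$)
$\frac{B{\left(39 - S \right)}}{-72 + 85} = \frac{\left(-7\right) i \sqrt{23}}{-72 + 85} = \frac{\left(-7\right) i \sqrt{23}}{13} = - 7 i \sqrt{23} \cdot \frac{1}{13} = - \frac{7 i \sqrt{23}}{13}$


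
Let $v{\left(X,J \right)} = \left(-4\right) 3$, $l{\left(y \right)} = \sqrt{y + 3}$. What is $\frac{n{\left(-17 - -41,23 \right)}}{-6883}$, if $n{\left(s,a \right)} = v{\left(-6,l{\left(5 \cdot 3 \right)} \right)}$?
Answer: $\frac{12}{6883} \approx 0.0017434$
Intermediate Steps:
$l{\left(y \right)} = \sqrt{3 + y}$
$v{\left(X,J \right)} = -12$
$n{\left(s,a \right)} = -12$
$\frac{n{\left(-17 - -41,23 \right)}}{-6883} = - \frac{12}{-6883} = \left(-12\right) \left(- \frac{1}{6883}\right) = \frac{12}{6883}$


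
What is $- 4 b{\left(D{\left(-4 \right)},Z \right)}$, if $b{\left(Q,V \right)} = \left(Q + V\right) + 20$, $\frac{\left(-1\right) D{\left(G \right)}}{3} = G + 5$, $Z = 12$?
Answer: $-116$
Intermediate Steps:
$D{\left(G \right)} = -15 - 3 G$ ($D{\left(G \right)} = - 3 \left(G + 5\right) = - 3 \left(5 + G\right) = -15 - 3 G$)
$b{\left(Q,V \right)} = 20 + Q + V$
$- 4 b{\left(D{\left(-4 \right)},Z \right)} = - 4 \left(20 - 3 + 12\right) = \left(-4\right) 29 = -116$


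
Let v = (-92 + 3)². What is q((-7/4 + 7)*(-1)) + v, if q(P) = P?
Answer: 31663/4 ≈ 7915.8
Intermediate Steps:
v = 7921 (v = (-89)² = 7921)
q((-7/4 + 7)*(-1)) + v = (-7/4 + 7)*(-1) + 7921 = (21/4)*(-1) + 7921 = -21/4 + 7921 = 31663/4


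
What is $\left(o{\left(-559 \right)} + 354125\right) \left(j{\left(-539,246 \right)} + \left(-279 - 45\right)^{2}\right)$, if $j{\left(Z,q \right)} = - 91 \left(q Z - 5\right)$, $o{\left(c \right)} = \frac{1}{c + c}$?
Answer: $\frac{4818833914277265}{1118} \approx 4.3102 \cdot 10^{12}$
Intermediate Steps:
$o{\left(c \right)} = \frac{1}{2 c}$
$j{\left(Z,q \right)} = 455 - 91 Z q$ ($j{\left(Z,q \right)} = - 91 \left(Z q - 5\right) = - 91 \left(-5 + Z q\right) = 455 - 91 Z q$)
$\left(o{\left(-559 \right)} + 354125\right) \left(j{\left(-539,246 \right)} + \left(-279 - 45\right)^{2}\right) = \left(\frac{1}{2 \left(-559\right)} + 354125\right) \left(\left(455 - \left(-49049\right) 246\right) + \left(-279 - 45\right)^{2}\right) = \left(\frac{1}{2} \left(- \frac{1}{559}\right) + 354125\right) \left(\left(455 + 12066054\right) + \left(-324\right)^{2}\right) = \left(- \frac{1}{1118} + 354125\right) \left(12066509 + 104976\right) = \frac{395911749}{1118} \cdot 12171485 = \frac{4818833914277265}{1118}$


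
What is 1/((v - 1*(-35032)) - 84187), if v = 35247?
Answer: -1/13908 ≈ -7.1901e-5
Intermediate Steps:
1/((v - 1*(-35032)) - 84187) = 1/((35247 - 1*(-35032)) - 84187) = 1/((35247 + 35032) - 84187) = 1/(70279 - 84187) = 1/(-13908) = -1/13908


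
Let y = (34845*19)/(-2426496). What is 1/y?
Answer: -808832/220685 ≈ -3.6651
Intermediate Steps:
y = -220685/808832 (y = 662055*(-1/2426496) = -220685/808832 ≈ -0.27284)
1/y = 1/(-220685/808832) = -808832/220685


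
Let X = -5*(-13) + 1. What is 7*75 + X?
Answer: 591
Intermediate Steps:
X = 66 (X = 65 + 1 = 66)
7*75 + X = 7*75 + 66 = 525 + 66 = 591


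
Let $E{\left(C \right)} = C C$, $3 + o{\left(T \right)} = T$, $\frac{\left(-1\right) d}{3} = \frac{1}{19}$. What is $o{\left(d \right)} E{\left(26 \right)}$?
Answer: $- \frac{40560}{19} \approx -2134.7$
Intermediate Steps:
$d = - \frac{3}{19} \approx -0.15789$
$o{\left(T \right)} = -3 + T$
$E{\left(C \right)} = C^{2}$
$o{\left(d \right)} E{\left(26 \right)} = \left(-3 - \frac{3}{19}\right) 26^{2} = \left(- \frac{60}{19}\right) 676 = - \frac{40560}{19}$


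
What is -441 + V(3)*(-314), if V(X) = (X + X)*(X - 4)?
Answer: 1443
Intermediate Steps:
V(X) = 2*X*(-4 + X) (V(X) = (2*X)*(-4 + X) = 2*X*(-4 + X))
-441 + V(3)*(-314) = -441 + (2*3*(-4 + 3))*(-314) = -441 + (2*3*(-1))*(-314) = -441 - 6*(-314) = -441 + 1884 = 1443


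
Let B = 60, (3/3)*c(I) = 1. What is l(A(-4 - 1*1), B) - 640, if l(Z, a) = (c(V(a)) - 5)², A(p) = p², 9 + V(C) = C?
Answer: -624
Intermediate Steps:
V(C) = -9 + C
c(I) = 1
l(Z, a) = 16 (l(Z, a) = (1 - 5)² = (-4)² = 16)
l(A(-4 - 1*1), B) - 640 = 16 - 640 = -624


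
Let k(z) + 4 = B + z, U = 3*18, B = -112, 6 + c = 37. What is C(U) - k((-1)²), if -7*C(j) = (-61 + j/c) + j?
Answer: 25118/217 ≈ 115.75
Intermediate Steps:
c = 31 (c = -6 + 37 = 31)
U = 54
k(z) = -116 + z (k(z) = -4 + (-112 + z) = -116 + z)
C(j) = 61/7 - 32*j/217 (C(j) = -((-61 + j/31) + j)/7 = -(-61 + 32*j/31)/7 = 61/7 - 32*j/217)
C(U) - k((-1)²) = (61/7 - 32/217*54) - (-116 + (-1)²) = (61/7 - 1728/217) - (-116 + 1) = 163/217 - 1*(-115) = 163/217 + 115 = 25118/217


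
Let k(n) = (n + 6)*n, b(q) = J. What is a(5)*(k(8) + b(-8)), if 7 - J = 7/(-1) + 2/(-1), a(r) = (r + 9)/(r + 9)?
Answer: 128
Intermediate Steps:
a(r) = 1 (a(r) = (9 + r)/(9 + r) = 1)
J = 16 (J = 7 - (7/(-1) + 2/(-1)) = 7 - (7*(-1) + 2*(-1)) = 7 - (-7 - 2) = 7 - 1*(-9) = 7 + 9 = 16)
b(q) = 16
k(n) = n*(6 + n) (k(n) = (6 + n)*n = n*(6 + n))
a(5)*(k(8) + b(-8)) = 1*(8*(6 + 8) + 16) = 1*(8*14 + 16) = 1*(112 + 16) = 1*128 = 128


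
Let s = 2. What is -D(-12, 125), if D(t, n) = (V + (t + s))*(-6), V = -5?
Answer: -90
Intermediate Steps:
D(t, n) = 18 - 6*t (D(t, n) = (-5 + (t + 2))*(-6) = (-5 + (2 + t))*(-6) = (-3 + t)*(-6) = 18 - 6*t)
-D(-12, 125) = -(18 - 6*(-12)) = -(18 + 72) = -1*90 = -90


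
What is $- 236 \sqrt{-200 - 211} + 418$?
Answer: $418 - 236 i \sqrt{411} \approx 418.0 - 4784.5 i$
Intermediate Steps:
$- 236 \sqrt{-200 - 211} + 418 = - 236 \sqrt{-411} + 418 = - 236 i \sqrt{411} + 418 = 418 - 236 i \sqrt{411}$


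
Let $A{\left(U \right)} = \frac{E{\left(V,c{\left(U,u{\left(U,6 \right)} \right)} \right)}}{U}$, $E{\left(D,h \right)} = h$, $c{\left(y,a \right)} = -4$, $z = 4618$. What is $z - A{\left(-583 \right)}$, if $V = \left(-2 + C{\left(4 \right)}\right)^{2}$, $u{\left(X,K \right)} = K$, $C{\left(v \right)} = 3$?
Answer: $\frac{2692290}{583} \approx 4618.0$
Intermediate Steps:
$V = 1$ ($V = \left(-2 + 3\right)^{2} = 1^{2} = 1$)
$A{\left(U \right)} = - \frac{4}{U}$
$z - A{\left(-583 \right)} = 4618 - - \frac{4}{-583} = 4618 - \left(-4\right) \left(- \frac{1}{583}\right) = 4618 - \frac{4}{583} = \frac{2692290}{583}$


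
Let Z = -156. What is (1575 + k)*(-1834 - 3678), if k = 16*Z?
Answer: 5076552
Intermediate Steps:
k = -2496 (k = 16*(-156) = -2496)
(1575 + k)*(-1834 - 3678) = (1575 - 2496)*(-1834 - 3678) = -921*(-5512) = 5076552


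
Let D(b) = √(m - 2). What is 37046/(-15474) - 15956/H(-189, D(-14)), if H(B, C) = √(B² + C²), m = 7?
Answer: -18523/7737 - 7978*√35726/17863 ≈ -86.811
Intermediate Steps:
D(b) = √5 (D(b) = √(7 - 2) = √5)
37046/(-15474) - 15956/H(-189, D(-14)) = 37046/(-15474) - 15956/√((-189)² + (√5)²) = 37046*(-1/15474) - 15956/√(35721 + 5) = -18523/7737 - 15956*√35726/35726 = -18523/7737 - 7978*√35726/17863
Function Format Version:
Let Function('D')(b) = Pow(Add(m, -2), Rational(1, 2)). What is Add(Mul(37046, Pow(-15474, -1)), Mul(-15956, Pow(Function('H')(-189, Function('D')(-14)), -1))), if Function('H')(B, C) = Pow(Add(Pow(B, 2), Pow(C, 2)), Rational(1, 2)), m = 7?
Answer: Add(Rational(-18523, 7737), Mul(Rational(-7978, 17863), Pow(35726, Rational(1, 2)))) ≈ -86.811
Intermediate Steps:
Function('D')(b) = Pow(5, Rational(1, 2)) (Function('D')(b) = Pow(Add(7, -2), Rational(1, 2)) = Pow(5, Rational(1, 2)))
Add(Mul(37046, Pow(-15474, -1)), Mul(-15956, Pow(Function('H')(-189, Function('D')(-14)), -1))) = Add(Mul(37046, Pow(-15474, -1)), Mul(-15956, Pow(Pow(Add(Pow(-189, 2), Pow(Pow(5, Rational(1, 2)), 2)), Rational(1, 2)), -1))) = Add(Mul(37046, Rational(-1, 15474)), Mul(-15956, Pow(Pow(Add(35721, 5), Rational(1, 2)), -1))) = Add(Rational(-18523, 7737), Mul(-15956, Pow(Pow(35726, Rational(1, 2)), -1))) = Add(Rational(-18523, 7737), Mul(-15956, Mul(Rational(1, 35726), Pow(35726, Rational(1, 2))))) = Add(Rational(-18523, 7737), Mul(Rational(-7978, 17863), Pow(35726, Rational(1, 2))))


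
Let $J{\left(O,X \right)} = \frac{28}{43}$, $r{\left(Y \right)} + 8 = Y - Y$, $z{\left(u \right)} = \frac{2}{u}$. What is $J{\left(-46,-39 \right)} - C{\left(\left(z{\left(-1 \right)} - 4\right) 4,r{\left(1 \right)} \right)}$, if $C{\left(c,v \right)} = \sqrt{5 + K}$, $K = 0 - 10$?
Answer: $\frac{28}{43} - i \sqrt{5} \approx 0.65116 - 2.2361 i$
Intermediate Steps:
$K = -10$
$r{\left(Y \right)} = -8$ ($r{\left(Y \right)} = -8 + \left(Y - Y\right) = -8 + 0 = -8$)
$J{\left(O,X \right)} = \frac{28}{43}$ ($J{\left(O,X \right)} = 28 \cdot \frac{1}{43} = \frac{28}{43}$)
$C{\left(c,v \right)} = i \sqrt{5}$ ($C{\left(c,v \right)} = \sqrt{5 - 10} = \sqrt{-5} = i \sqrt{5}$)
$J{\left(-46,-39 \right)} - C{\left(\left(z{\left(-1 \right)} - 4\right) 4,r{\left(1 \right)} \right)} = \frac{28}{43} - i \sqrt{5}$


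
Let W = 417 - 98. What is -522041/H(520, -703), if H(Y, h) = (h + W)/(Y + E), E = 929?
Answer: 252145803/128 ≈ 1.9699e+6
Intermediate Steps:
W = 319
H(Y, h) = (319 + h)/(929 + Y) (H(Y, h) = (h + 319)/(Y + 929) = (319 + h)/(929 + Y))
-522041/H(520, -703) = -522041*(929 + 520)/(319 - 703) = -522041/(-384/1449) = -522041/((1/1449)*(-384)) = -522041/(-128/483) = -522041*(-483/128) = 252145803/128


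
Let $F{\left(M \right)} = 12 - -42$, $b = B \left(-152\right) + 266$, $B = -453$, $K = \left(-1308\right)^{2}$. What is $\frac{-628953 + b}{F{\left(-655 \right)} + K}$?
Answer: $- \frac{559831}{1710918} \approx -0.32721$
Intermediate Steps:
$K = 1710864$
$b = 69122$ ($b = \left(-453\right) \left(-152\right) + 266 = 68856 + 266 = 69122$)
$F{\left(M \right)} = 54$ ($F{\left(M \right)} = 12 + 42 = 54$)
$\frac{-628953 + b}{F{\left(-655 \right)} + K} = \frac{-628953 + 69122}{54 + 1710864} = - \frac{559831}{1710918}$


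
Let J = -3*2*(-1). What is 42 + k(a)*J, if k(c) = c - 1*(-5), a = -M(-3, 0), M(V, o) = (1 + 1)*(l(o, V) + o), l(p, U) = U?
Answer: 108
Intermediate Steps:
J = 6 (J = -6*(-1) = 6)
M(V, o) = 2*V + 2*o (M(V, o) = (1 + 1)*(V + o) = 2*(V + o) = 2*V + 2*o)
a = 6 (a = -(2*(-3) + 2*0) = -(-6 + 0) = -1*(-6) = 6)
k(c) = 5 + c (k(c) = c + 5 = 5 + c)
42 + k(a)*J = 42 + (5 + 6)*6 = 42 + 11*6 = 42 + 66 = 108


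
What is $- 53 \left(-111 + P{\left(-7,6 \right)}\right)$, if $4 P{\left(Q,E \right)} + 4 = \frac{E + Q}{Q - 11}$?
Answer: $\frac{427339}{72} \approx 5935.3$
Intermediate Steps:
$P{\left(Q,E \right)} = -1 + \frac{E + Q}{4 \left(-11 + Q\right)}$ ($P{\left(Q,E \right)} = -1 + \frac{\left(E + Q\right) \frac{1}{Q - 11}}{4} = -1 + \frac{\left(E + Q\right) \frac{1}{-11 + Q}}{4} = -1 + \frac{\frac{1}{-11 + Q} \left(E + Q\right)}{4} = -1 + \frac{E + Q}{4 \left(-11 + Q\right)}$)
$- 53 \left(-111 + P{\left(-7,6 \right)}\right) = - 53 \left(-111 + \frac{44 + 6 - -21}{4 \left(-11 - 7\right)}\right) = - 53 \left(-111 + \frac{44 + 6 + 21}{4 \left(-18\right)}\right) = - 53 \left(-111 + \frac{1}{4} \left(- \frac{1}{18}\right) 71\right) = - 53 \left(-111 - \frac{71}{72}\right) = \left(-53\right) \left(- \frac{8063}{72}\right) = \frac{427339}{72}$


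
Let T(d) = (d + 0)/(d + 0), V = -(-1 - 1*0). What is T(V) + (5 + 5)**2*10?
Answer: 1001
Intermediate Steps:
V = 1 (V = -(-1 + 0) = -1*(-1) = 1)
T(d) = 1 (T(d) = d/d = 1)
T(V) + (5 + 5)**2*10 = 1 + (5 + 5)**2*10 = 1 + 10**2*10 = 1 + 100*10 = 1 + 1000 = 1001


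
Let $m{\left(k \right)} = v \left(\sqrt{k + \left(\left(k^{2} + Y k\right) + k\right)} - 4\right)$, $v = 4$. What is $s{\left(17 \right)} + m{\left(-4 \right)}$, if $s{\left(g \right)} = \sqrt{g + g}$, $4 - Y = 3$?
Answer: $-8 + \sqrt{34} \approx -2.169$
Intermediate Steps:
$Y = 1$ ($Y = 4 - 3 = 1$)
$s{\left(g \right)} = \sqrt{2} \sqrt{g}$ ($s{\left(g \right)} = \sqrt{2 g} = \sqrt{2} \sqrt{g}$)
$m{\left(k \right)} = -16 + 4 \sqrt{k^{2} + 3 k}$ ($m{\left(k \right)} = 4 \left(\sqrt{k + \left(\left(k^{2} + 1 k\right) + k\right)} - 4\right) = 4 \left(\sqrt{k + \left(\left(k^{2} + k\right) + k\right)} - 4\right) = 4 \left(\sqrt{k + \left(\left(k + k^{2}\right) + k\right)} - 4\right) = 4 \left(\sqrt{k + \left(k^{2} + 2 k\right)} - 4\right) = 4 \left(\sqrt{k^{2} + 3 k} - 4\right) = 4 \left(-4 + \sqrt{k^{2} + 3 k}\right) = -16 + 4 \sqrt{k^{2} + 3 k}$)
$s{\left(17 \right)} + m{\left(-4 \right)} = \sqrt{2} \sqrt{17} - \left(16 - 4 \sqrt{- 4 \left(3 - 4\right)}\right) = \sqrt{34} - \left(16 - 4 \sqrt{\left(-4\right) \left(-1\right)}\right) = \sqrt{34} - \left(16 - 4 \sqrt{4}\right) = \sqrt{34} + \left(-16 + 4 \cdot 2\right) = \sqrt{34} + \left(-16 + 8\right) = \sqrt{34} - 8 = -8 + \sqrt{34}$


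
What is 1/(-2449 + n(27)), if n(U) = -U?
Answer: -1/2476 ≈ -0.00040388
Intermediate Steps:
1/(-2449 + n(27)) = 1/(-2449 - 1*27) = 1/(-2449 - 27) = 1/(-2476) = -1/2476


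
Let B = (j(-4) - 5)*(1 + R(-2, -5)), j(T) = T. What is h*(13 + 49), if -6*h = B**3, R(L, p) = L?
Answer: -7533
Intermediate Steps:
B = 9 (B = (-4 - 5)*(1 - 2) = -9*(-1) = 9)
h = -243/2 (h = -1/6*9**3 = -1/6*729 = -243/2 ≈ -121.50)
h*(13 + 49) = -243*(13 + 49)/2 = -243/2*62 = -7533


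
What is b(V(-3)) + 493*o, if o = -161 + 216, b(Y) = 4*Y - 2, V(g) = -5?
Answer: 27093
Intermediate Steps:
b(Y) = -2 + 4*Y
o = 55
b(V(-3)) + 493*o = (-2 + 4*(-5)) + 493*55 = (-2 - 20) + 27115 = -22 + 27115 = 27093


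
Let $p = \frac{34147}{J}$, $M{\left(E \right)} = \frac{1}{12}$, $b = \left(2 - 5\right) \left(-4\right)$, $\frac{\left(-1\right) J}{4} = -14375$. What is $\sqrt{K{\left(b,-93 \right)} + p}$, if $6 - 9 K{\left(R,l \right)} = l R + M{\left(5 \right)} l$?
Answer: $\frac{\sqrt{375290701}}{1725} \approx 11.23$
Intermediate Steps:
$J = 57500$ ($J = \left(-4\right) \left(-14375\right) = 57500$)
$b = 12$ ($b = \left(-3\right) \left(-4\right) = 12$)
$M{\left(E \right)} = \frac{1}{12}$
$K{\left(R,l \right)} = \frac{2}{3} - \frac{l}{108} - \frac{R l}{9}$ ($K{\left(R,l \right)} = \frac{2}{3} - \frac{l R + \frac{l}{12}}{9} = \frac{2}{3} - \frac{R l + \frac{l}{12}}{9} = \frac{2}{3} - \frac{\frac{l}{12} + R l}{9} = \frac{2}{3} - \left(\frac{l}{108} + \frac{R l}{9}\right) = \frac{2}{3} - \frac{l}{108} - \frac{R l}{9}$)
$p = \frac{34147}{57500} \approx 0.59386$
$\sqrt{K{\left(b,-93 \right)} + p} = \sqrt{\left(\frac{2}{3} - - \frac{31}{36} - \frac{4}{3} \left(-93\right)\right) + \frac{34147}{57500}} = \sqrt{\left(\frac{2}{3} + \frac{31}{36} + 124\right) + \frac{34147}{57500}} = \sqrt{\frac{4519}{36} + \frac{34147}{57500}} = \sqrt{\frac{16316987}{129375}} = \frac{\sqrt{375290701}}{1725}$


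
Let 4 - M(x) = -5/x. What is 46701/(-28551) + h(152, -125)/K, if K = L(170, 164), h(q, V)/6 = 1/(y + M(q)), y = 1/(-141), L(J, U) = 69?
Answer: -30484198833/18886134371 ≈ -1.6141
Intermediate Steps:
y = -1/141 ≈ -0.0070922
M(x) = 4 + 5/x (M(x) = 4 - (-5)/x = 4 + 5/x)
h(q, V) = 6/(563/141 + 5/q) (h(q, V) = 6/(-1/141 + (4 + 5/q)) = 6/(563/141 + 5/q))
K = 69
46701/(-28551) + h(152, -125)/K = 46701/(-28551) + (846*152/(705 + 563*152))/69 = 46701*(-1/28551) + (846*152/(705 + 85576))*(1/69) = -15567/9517 + (846*152/86281)*(1/69) = -15567/9517 + (846*152*(1/86281))*(1/69) = -15567/9517 + (128592/86281)*(1/69) = -15567/9517 + 42864/1984463 = -30484198833/18886134371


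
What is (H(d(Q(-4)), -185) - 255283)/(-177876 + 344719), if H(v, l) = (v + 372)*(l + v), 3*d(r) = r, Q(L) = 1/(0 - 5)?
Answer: -72925979/37539675 ≈ -1.9426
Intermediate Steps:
Q(L) = -⅕ (Q(L) = 1/(-5) = -⅕)
d(r) = r/3
H(v, l) = (372 + v)*(l + v)
(H(d(Q(-4)), -185) - 255283)/(-177876 + 344719) = ((((⅓)*(-⅕))² + 372*(-185) + 372*((⅓)*(-⅕)) - 185*(-1)/(3*5)) - 255283)/(-177876 + 344719) = (((-1/15)² - 68820 + 372*(-1/15) - 185*(-1/15)) - 255283)/166843 = ((1/225 - 68820 - 124/5 + 37/3) - 255283)*(1/166843) = (-15487304/225 - 255283)*(1/166843) = -72925979/225*1/166843 = -72925979/37539675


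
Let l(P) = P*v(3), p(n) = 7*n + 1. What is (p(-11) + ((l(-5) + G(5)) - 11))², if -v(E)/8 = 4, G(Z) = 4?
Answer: 5929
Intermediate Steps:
p(n) = 1 + 7*n
v(E) = -32 (v(E) = -8*4 = -32)
l(P) = -32*P (l(P) = P*(-32) = -32*P)
(p(-11) + ((l(-5) + G(5)) - 11))² = ((1 + 7*(-11)) + ((-32*(-5) + 4) - 11))² = ((1 - 77) + ((160 + 4) - 11))² = (-76 + (164 - 11))² = (-76 + 153)² = 77² = 5929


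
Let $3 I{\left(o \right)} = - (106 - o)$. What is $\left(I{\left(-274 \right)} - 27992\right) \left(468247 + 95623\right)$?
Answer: $- \frac{47565817720}{3} \approx -1.5855 \cdot 10^{10}$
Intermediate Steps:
$I{\left(o \right)} = - \frac{106}{3} + \frac{o}{3}$ ($I{\left(o \right)} = \frac{\left(-1\right) \left(106 - o\right)}{3} = \frac{-106 + o}{3} = - \frac{106}{3} + \frac{o}{3}$)
$\left(I{\left(-274 \right)} - 27992\right) \left(468247 + 95623\right) = \left(\left(- \frac{106}{3} + \frac{1}{3} \left(-274\right)\right) - 27992\right) \left(468247 + 95623\right) = \left(\left(- \frac{106}{3} - \frac{274}{3}\right) - 27992\right) 563870 = \left(- \frac{380}{3} - 27992\right) 563870 = \left(- \frac{84356}{3}\right) 563870 = - \frac{47565817720}{3}$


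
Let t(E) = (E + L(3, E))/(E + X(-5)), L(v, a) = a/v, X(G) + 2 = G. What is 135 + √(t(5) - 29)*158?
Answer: 135 + 158*I*√291/3 ≈ 135.0 + 898.43*I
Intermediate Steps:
X(G) = -2 + G
t(E) = 4*E/(3*(-7 + E)) (t(E) = (E + E/3)/(E + (-2 - 5)) = (E + E*(⅓))/(E - 7) = (E + E/3)/(-7 + E) = (4*E/3)/(-7 + E) = 4*E/(3*(-7 + E)))
135 + √(t(5) - 29)*158 = 135 + √((4/3)*5/(-7 + 5) - 29)*158 = 135 + √((4/3)*5/(-2) - 29)*158 = 135 + √((4/3)*5*(-½) - 29)*158 = 135 + √(-10/3 - 29)*158 = 135 + √(-97/3)*158 = 135 + (I*√291/3)*158 = 135 + 158*I*√291/3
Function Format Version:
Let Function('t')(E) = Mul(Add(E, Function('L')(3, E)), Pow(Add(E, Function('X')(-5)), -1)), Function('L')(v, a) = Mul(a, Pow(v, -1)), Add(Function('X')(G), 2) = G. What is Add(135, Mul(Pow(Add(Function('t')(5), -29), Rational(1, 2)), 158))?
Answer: Add(135, Mul(Rational(158, 3), I, Pow(291, Rational(1, 2)))) ≈ Add(135.00, Mul(898.43, I))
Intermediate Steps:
Function('X')(G) = Add(-2, G)
Function('t')(E) = Mul(Rational(4, 3), E, Pow(Add(-7, E), -1)) (Function('t')(E) = Mul(Add(E, Mul(E, Pow(3, -1))), Pow(Add(E, Add(-2, -5)), -1)) = Mul(Add(E, Mul(E, Rational(1, 3))), Pow(Add(E, -7), -1)) = Mul(Add(E, Mul(Rational(1, 3), E)), Pow(Add(-7, E), -1)) = Mul(Mul(Rational(4, 3), E), Pow(Add(-7, E), -1)) = Mul(Rational(4, 3), E, Pow(Add(-7, E), -1)))
Add(135, Mul(Pow(Add(Function('t')(5), -29), Rational(1, 2)), 158)) = Add(135, Mul(Pow(Add(Mul(Rational(4, 3), 5, Pow(Add(-7, 5), -1)), -29), Rational(1, 2)), 158)) = Add(135, Mul(Pow(Add(Mul(Rational(4, 3), 5, Pow(-2, -1)), -29), Rational(1, 2)), 158)) = Add(135, Mul(Pow(Add(Mul(Rational(4, 3), 5, Rational(-1, 2)), -29), Rational(1, 2)), 158)) = Add(135, Mul(Pow(Add(Rational(-10, 3), -29), Rational(1, 2)), 158)) = Add(135, Mul(Pow(Rational(-97, 3), Rational(1, 2)), 158)) = Add(135, Mul(Mul(Rational(1, 3), I, Pow(291, Rational(1, 2))), 158)) = Add(135, Mul(Rational(158, 3), I, Pow(291, Rational(1, 2))))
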